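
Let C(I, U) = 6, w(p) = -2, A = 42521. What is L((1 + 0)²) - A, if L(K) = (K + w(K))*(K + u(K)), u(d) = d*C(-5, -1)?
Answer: -42528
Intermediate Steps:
u(d) = 6*d (u(d) = d*6 = 6*d)
L(K) = 7*K*(-2 + K) (L(K) = (K - 2)*(K + 6*K) = (-2 + K)*(7*K) = 7*K*(-2 + K))
L((1 + 0)²) - A = 7*(1 + 0)²*(-2 + (1 + 0)²) - 1*42521 = 7*1²*(-2 + 1²) - 42521 = 7*1*(-2 + 1) - 42521 = 7*1*(-1) - 42521 = -7 - 42521 = -42528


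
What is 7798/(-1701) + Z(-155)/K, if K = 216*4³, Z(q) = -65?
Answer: -570953/124416 ≈ -4.5891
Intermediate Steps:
K = 13824 (K = 216*64 = 13824)
7798/(-1701) + Z(-155)/K = 7798/(-1701) - 65/13824 = 7798*(-1/1701) - 65*1/13824 = -1114/243 - 65/13824 = -570953/124416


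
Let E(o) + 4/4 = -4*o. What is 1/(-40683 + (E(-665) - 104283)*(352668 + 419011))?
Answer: -1/78421147379 ≈ -1.2752e-11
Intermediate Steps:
E(o) = -1 - 4*o
1/(-40683 + (E(-665) - 104283)*(352668 + 419011)) = 1/(-40683 + ((-1 - 4*(-665)) - 104283)*(352668 + 419011)) = 1/(-40683 + ((-1 + 2660) - 104283)*771679) = 1/(-40683 + (2659 - 104283)*771679) = 1/(-40683 - 101624*771679) = 1/(-40683 - 78421106696) = 1/(-78421147379) = -1/78421147379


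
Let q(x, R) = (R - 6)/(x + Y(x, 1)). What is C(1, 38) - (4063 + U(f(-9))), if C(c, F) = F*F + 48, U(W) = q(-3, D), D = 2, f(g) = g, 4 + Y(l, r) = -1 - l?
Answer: -12859/5 ≈ -2571.8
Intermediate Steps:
Y(l, r) = -5 - l (Y(l, r) = -4 + (-1 - l) = -5 - l)
q(x, R) = 6/5 - R/5 (q(x, R) = (R - 6)/(x + (-5 - x)) = (-6 + R)/(-5) = (-6 + R)*(-⅕) = 6/5 - R/5)
U(W) = ⅘ (U(W) = 6/5 - ⅕*2 = 6/5 - ⅖ = ⅘)
C(c, F) = 48 + F² (C(c, F) = F² + 48 = 48 + F²)
C(1, 38) - (4063 + U(f(-9))) = (48 + 38²) - (4063 + ⅘) = (48 + 1444) - 1*20319/5 = 1492 - 20319/5 = -12859/5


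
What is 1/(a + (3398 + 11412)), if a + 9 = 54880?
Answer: 1/69681 ≈ 1.4351e-5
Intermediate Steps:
a = 54871 (a = -9 + 54880 = 54871)
1/(a + (3398 + 11412)) = 1/(54871 + (3398 + 11412)) = 1/(54871 + 14810) = 1/69681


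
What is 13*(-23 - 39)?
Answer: -806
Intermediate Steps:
13*(-23 - 39) = 13*(-62) = -806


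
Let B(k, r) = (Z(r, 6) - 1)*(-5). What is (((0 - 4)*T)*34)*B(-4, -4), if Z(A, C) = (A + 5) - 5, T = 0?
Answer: 0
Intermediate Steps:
Z(A, C) = A (Z(A, C) = (5 + A) - 5 = A)
B(k, r) = 5 - 5*r (B(k, r) = (r - 1)*(-5) = (-1 + r)*(-5) = 5 - 5*r)
(((0 - 4)*T)*34)*B(-4, -4) = (((0 - 4)*0)*34)*(5 - 5*(-4)) = (-4*0*34)*(5 + 20) = (0*34)*25 = 0*25 = 0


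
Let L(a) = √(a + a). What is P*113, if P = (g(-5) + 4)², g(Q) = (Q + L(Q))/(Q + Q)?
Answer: 45539/20 - 1017*I*√10/10 ≈ 2276.9 - 321.6*I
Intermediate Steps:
L(a) = √2*√a (L(a) = √(2*a) = √2*√a)
g(Q) = (Q + √2*√Q)/(2*Q) (g(Q) = (Q + √2*√Q)/(Q + Q) = (Q + √2*√Q)/((2*Q)) = (Q + √2*√Q)*(1/(2*Q)) = (Q + √2*√Q)/(2*Q))
P = (9/2 - I*√10/10)² (P = ((½)*(-5 + √2*√(-5))/(-5) + 4)² = ((½)*(-⅕)*(-5 + √2*(I*√5)) + 4)² = ((½)*(-⅕)*(-5 + I*√10) + 4)² = ((½ - I*√10/10) + 4)² = (9/2 - I*√10/10)² ≈ 20.15 - 2.8461*I)
P*113 = ((45 - I*√10)²/100)*113 = 113*(45 - I*√10)²/100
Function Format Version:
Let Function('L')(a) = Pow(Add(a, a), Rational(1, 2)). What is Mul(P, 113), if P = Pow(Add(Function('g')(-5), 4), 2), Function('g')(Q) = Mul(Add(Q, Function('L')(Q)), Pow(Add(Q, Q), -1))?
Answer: Add(Rational(45539, 20), Mul(Rational(-1017, 10), I, Pow(10, Rational(1, 2)))) ≈ Add(2276.9, Mul(-321.60, I))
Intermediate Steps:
Function('L')(a) = Mul(Pow(2, Rational(1, 2)), Pow(a, Rational(1, 2))) (Function('L')(a) = Pow(Mul(2, a), Rational(1, 2)) = Mul(Pow(2, Rational(1, 2)), Pow(a, Rational(1, 2))))
Function('g')(Q) = Mul(Rational(1, 2), Pow(Q, -1), Add(Q, Mul(Pow(2, Rational(1, 2)), Pow(Q, Rational(1, 2))))) (Function('g')(Q) = Mul(Add(Q, Mul(Pow(2, Rational(1, 2)), Pow(Q, Rational(1, 2)))), Pow(Add(Q, Q), -1)) = Mul(Add(Q, Mul(Pow(2, Rational(1, 2)), Pow(Q, Rational(1, 2)))), Pow(Mul(2, Q), -1)) = Mul(Add(Q, Mul(Pow(2, Rational(1, 2)), Pow(Q, Rational(1, 2)))), Mul(Rational(1, 2), Pow(Q, -1))) = Mul(Rational(1, 2), Pow(Q, -1), Add(Q, Mul(Pow(2, Rational(1, 2)), Pow(Q, Rational(1, 2))))))
P = Pow(Add(Rational(9, 2), Mul(Rational(-1, 10), I, Pow(10, Rational(1, 2)))), 2) (P = Pow(Add(Mul(Rational(1, 2), Pow(-5, -1), Add(-5, Mul(Pow(2, Rational(1, 2)), Pow(-5, Rational(1, 2))))), 4), 2) = Pow(Add(Mul(Rational(1, 2), Rational(-1, 5), Add(-5, Mul(Pow(2, Rational(1, 2)), Mul(I, Pow(5, Rational(1, 2)))))), 4), 2) = Pow(Add(Mul(Rational(1, 2), Rational(-1, 5), Add(-5, Mul(I, Pow(10, Rational(1, 2))))), 4), 2) = Pow(Add(Add(Rational(1, 2), Mul(Rational(-1, 10), I, Pow(10, Rational(1, 2)))), 4), 2) = Pow(Add(Rational(9, 2), Mul(Rational(-1, 10), I, Pow(10, Rational(1, 2)))), 2) ≈ Add(20.150, Mul(-2.8461, I)))
Mul(P, 113) = Mul(Mul(Rational(1, 100), Pow(Add(45, Mul(-1, I, Pow(10, Rational(1, 2)))), 2)), 113) = Mul(Rational(113, 100), Pow(Add(45, Mul(-1, I, Pow(10, Rational(1, 2)))), 2))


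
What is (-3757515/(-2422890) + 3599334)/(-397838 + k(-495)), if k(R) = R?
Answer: -581386274185/64341136158 ≈ -9.0360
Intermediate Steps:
(-3757515/(-2422890) + 3599334)/(-397838 + k(-495)) = (-3757515/(-2422890) + 3599334)/(-397838 - 495) = (-3757515*(-1/2422890) + 3599334)/(-398333) = (250501/161526 + 3599334)*(-1/398333) = (581386274185/161526)*(-1/398333) = -581386274185/64341136158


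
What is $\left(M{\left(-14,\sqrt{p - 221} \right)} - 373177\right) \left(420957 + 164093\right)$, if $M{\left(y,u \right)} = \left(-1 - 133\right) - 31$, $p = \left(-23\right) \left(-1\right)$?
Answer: $-218423737100$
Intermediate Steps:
$p = 23$
$M{\left(y,u \right)} = -165$ ($M{\left(y,u \right)} = -134 - 31 = -165$)
$\left(M{\left(-14,\sqrt{p - 221} \right)} - 373177\right) \left(420957 + 164093\right) = \left(-165 - 373177\right) \left(420957 + 164093\right) = \left(-373342\right) 585050 = -218423737100$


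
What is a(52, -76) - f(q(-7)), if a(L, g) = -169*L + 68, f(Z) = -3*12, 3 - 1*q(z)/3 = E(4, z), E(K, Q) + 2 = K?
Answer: -8684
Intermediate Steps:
E(K, Q) = -2 + K
q(z) = 3 (q(z) = 9 - 3*(-2 + 4) = 9 - 3*2 = 9 - 6 = 3)
f(Z) = -36
a(L, g) = 68 - 169*L
a(52, -76) - f(q(-7)) = (68 - 169*52) - 1*(-36) = (68 - 8788) + 36 = -8720 + 36 = -8684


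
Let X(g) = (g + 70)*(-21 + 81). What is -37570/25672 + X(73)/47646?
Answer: -130816205/101930676 ≈ -1.2834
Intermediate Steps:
X(g) = 4200 + 60*g (X(g) = (70 + g)*60 = 4200 + 60*g)
-37570/25672 + X(73)/47646 = -37570/25672 + (4200 + 60*73)/47646 = -37570*1/25672 + (4200 + 4380)*(1/47646) = -18785/12836 + 8580*(1/47646) = -18785/12836 + 1430/7941 = -130816205/101930676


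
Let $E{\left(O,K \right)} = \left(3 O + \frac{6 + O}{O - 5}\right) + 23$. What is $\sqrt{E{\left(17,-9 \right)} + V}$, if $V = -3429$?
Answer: $\frac{i \sqrt{120711}}{6} \approx 57.906 i$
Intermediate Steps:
$E{\left(O,K \right)} = 23 + 3 O + \frac{6 + O}{-5 + O}$ ($E{\left(O,K \right)} = \left(3 O + \frac{6 + O}{-5 + O}\right) + 23 = 23 + 3 O + \frac{6 + O}{-5 + O}$)
$\sqrt{E{\left(17,-9 \right)} + V} = \sqrt{\frac{-109 + 3 \cdot 17^{2} + 9 \cdot 17}{-5 + 17} - 3429} = \sqrt{\frac{-109 + 3 \cdot 289 + 153}{12} - 3429} = \sqrt{\frac{-109 + 867 + 153}{12} - 3429} = \sqrt{\frac{1}{12} \cdot 911 - 3429} = \sqrt{\frac{911}{12} - 3429} = \sqrt{- \frac{40237}{12}} = \frac{i \sqrt{120711}}{6}$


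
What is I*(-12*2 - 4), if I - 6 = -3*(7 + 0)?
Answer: 420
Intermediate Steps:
I = -15 (I = 6 - 3*(7 + 0) = 6 - 3*7 = 6 - 21 = -15)
I*(-12*2 - 4) = -15*(-12*2 - 4) = -15*(-24 - 4) = -15*(-28) = 420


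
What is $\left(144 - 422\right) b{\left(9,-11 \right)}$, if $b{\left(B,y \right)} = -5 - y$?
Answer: $-1668$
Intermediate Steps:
$\left(144 - 422\right) b{\left(9,-11 \right)} = \left(144 - 422\right) \left(-5 - -11\right) = - 278 \left(-5 + 11\right) = \left(-278\right) 6 = -1668$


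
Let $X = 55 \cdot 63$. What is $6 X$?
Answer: $20790$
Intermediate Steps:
$X = 3465$
$6 X = 6 \cdot 3465 = 20790$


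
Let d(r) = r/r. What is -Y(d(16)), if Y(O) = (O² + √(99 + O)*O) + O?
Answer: -12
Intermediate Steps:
d(r) = 1
Y(O) = O + O² + O*√(99 + O) (Y(O) = (O² + O*√(99 + O)) + O = O + O² + O*√(99 + O))
-Y(d(16)) = -(1 + 1 + √(99 + 1)) = -(1 + 1 + √100) = -(1 + 1 + 10) = -12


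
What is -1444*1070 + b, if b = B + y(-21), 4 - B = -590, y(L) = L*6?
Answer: -1544612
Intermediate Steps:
y(L) = 6*L
B = 594 (B = 4 - 1*(-590) = 4 + 590 = 594)
b = 468 (b = 594 + 6*(-21) = 594 - 126 = 468)
-1444*1070 + b = -1444*1070 + 468 = -1545080 + 468 = -1544612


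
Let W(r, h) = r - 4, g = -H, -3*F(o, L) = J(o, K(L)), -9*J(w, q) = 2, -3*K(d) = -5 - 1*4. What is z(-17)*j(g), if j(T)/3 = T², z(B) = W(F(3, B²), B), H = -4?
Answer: -1696/9 ≈ -188.44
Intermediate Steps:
K(d) = 3 (K(d) = -(-5 - 1*4)/3 = -(-5 - 4)/3 = -⅓*(-9) = 3)
J(w, q) = -2/9 (J(w, q) = -⅑*2 = -2/9)
F(o, L) = 2/27 (F(o, L) = -⅓*(-2/9) = 2/27)
g = 4 (g = -1*(-4) = 4)
W(r, h) = -4 + r
z(B) = -106/27 (z(B) = -4 + 2/27 = -106/27)
j(T) = 3*T²
z(-17)*j(g) = -106*4²/9 = -106*16/9 = -106/27*48 = -1696/9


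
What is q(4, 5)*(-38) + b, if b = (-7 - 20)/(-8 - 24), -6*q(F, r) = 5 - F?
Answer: 689/96 ≈ 7.1771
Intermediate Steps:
q(F, r) = -⅚ + F/6 (q(F, r) = -(5 - F)/6 = -⅚ + F/6)
b = 27/32 (b = -27/(-32) = -27*(-1/32) = 27/32 ≈ 0.84375)
q(4, 5)*(-38) + b = (-⅚ + (⅙)*4)*(-38) + 27/32 = (-⅚ + ⅔)*(-38) + 27/32 = -⅙*(-38) + 27/32 = 19/3 + 27/32 = 689/96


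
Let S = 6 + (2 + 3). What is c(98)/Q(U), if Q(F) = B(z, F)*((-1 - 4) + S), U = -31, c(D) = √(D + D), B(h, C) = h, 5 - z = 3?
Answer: 7/6 ≈ 1.1667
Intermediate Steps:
z = 2 (z = 5 - 1*3 = 5 - 3 = 2)
S = 11 (S = 6 + 5 = 11)
c(D) = √2*√D (c(D) = √(2*D) = √2*√D)
Q(F) = 12 (Q(F) = 2*((-1 - 4) + 11) = 2*(-5 + 11) = 2*6 = 12)
c(98)/Q(U) = (√2*√98)/12 = (√2*(7*√2))*(1/12) = 14*(1/12) = 7/6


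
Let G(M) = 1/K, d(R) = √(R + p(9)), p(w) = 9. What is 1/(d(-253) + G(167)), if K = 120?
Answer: 120/3513601 - 28800*I*√61/3513601 ≈ 3.4153e-5 - 0.064018*I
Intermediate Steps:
d(R) = √(9 + R) (d(R) = √(R + 9) = √(9 + R))
G(M) = 1/120
1/(d(-253) + G(167)) = 1/(√(9 - 253) + 1/120) = 1/(√(-244) + 1/120) = 1/(2*I*√61 + 1/120) = 1/(1/120 + 2*I*√61)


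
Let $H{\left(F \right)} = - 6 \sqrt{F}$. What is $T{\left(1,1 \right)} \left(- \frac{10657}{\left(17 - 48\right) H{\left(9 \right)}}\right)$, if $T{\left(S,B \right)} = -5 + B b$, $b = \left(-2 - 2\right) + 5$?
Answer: $\frac{21314}{279} \approx 76.394$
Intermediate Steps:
$b = 1$ ($b = -4 + 5 = 1$)
$T{\left(S,B \right)} = -5 + B$ ($T{\left(S,B \right)} = -5 + B 1 = -5 + B$)
$T{\left(1,1 \right)} \left(- \frac{10657}{\left(17 - 48\right) H{\left(9 \right)}}\right) = \left(-5 + 1\right) \left(- \frac{10657}{\left(17 - 48\right) \left(- 6 \sqrt{9}\right)}\right) = - 4 \left(- \frac{10657}{\left(-31\right) \left(\left(-6\right) 3\right)}\right) = - 4 \left(- \frac{10657}{\left(-31\right) \left(-18\right)}\right) = - 4 \left(- \frac{10657}{558}\right) = - 4 \left(\left(-10657\right) \frac{1}{558}\right) = \left(-4\right) \left(- \frac{10657}{558}\right) = \frac{21314}{279}$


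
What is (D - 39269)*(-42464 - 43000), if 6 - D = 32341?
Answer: 6119564256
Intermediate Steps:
D = -32335 (D = 6 - 1*32341 = 6 - 32341 = -32335)
(D - 39269)*(-42464 - 43000) = (-32335 - 39269)*(-42464 - 43000) = -71604*(-85464) = 6119564256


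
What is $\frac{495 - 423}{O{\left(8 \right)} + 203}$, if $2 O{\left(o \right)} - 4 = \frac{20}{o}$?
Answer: $\frac{96}{275} \approx 0.34909$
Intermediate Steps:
$O{\left(o \right)} = 2 + \frac{10}{o}$ ($O{\left(o \right)} = 2 + \frac{20 \frac{1}{o}}{2} = 2 + \frac{10}{o}$)
$\frac{495 - 423}{O{\left(8 \right)} + 203} = \frac{495 - 423}{\left(2 + \frac{10}{8}\right) + 203} = \frac{72}{\left(2 + 10 \cdot \frac{1}{8}\right) + 203} = \frac{72}{\left(2 + \frac{5}{4}\right) + 203} = \frac{72}{\frac{13}{4} + 203} = \frac{72}{\frac{825}{4}} = 72 \cdot \frac{4}{825} = \frac{96}{275}$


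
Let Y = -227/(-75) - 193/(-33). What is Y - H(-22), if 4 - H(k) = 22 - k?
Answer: 40322/825 ≈ 48.875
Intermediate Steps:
H(k) = -18 + k (H(k) = 4 - (22 - k) = 4 + (-22 + k) = -18 + k)
Y = 7322/825 (Y = -227*(-1/75) - 193*(-1/33) = 227/75 + 193/33 = 7322/825 ≈ 8.8752)
Y - H(-22) = 7322/825 - (-18 - 22) = 7322/825 - 1*(-40) = 7322/825 + 40 = 40322/825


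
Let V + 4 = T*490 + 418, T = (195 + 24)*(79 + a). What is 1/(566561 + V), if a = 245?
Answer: 1/35335415 ≈ 2.8300e-8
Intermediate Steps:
T = 70956 (T = (195 + 24)*(79 + 245) = 219*324 = 70956)
V = 34768854 (V = -4 + (70956*490 + 418) = -4 + (34768440 + 418) = -4 + 34768858 = 34768854)
1/(566561 + V) = 1/(566561 + 34768854) = 1/35335415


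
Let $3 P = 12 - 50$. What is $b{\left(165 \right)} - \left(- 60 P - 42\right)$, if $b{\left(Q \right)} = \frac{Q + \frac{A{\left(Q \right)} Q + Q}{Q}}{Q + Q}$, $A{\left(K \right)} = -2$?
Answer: $- \frac{118388}{165} \approx -717.5$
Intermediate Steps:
$P = - \frac{38}{3}$ ($P = \frac{12 - 50}{3} = \frac{1}{3} \left(-38\right) = - \frac{38}{3} \approx -12.667$)
$b{\left(Q \right)} = \frac{-1 + Q}{2 Q}$ ($b{\left(Q \right)} = \frac{Q + \frac{- 2 Q + Q}{Q}}{Q + Q} = \frac{Q + \frac{\left(-1\right) Q}{Q}}{2 Q} = \left(Q - 1\right) \frac{1}{2 Q} = \left(-1 + Q\right) \frac{1}{2 Q} = \frac{-1 + Q}{2 Q}$)
$b{\left(165 \right)} - \left(- 60 P - 42\right) = \frac{-1 + 165}{2 \cdot 165} - \left(\left(-60\right) \left(- \frac{38}{3}\right) - 42\right) = \frac{1}{2} \cdot \frac{1}{165} \cdot 164 - \left(760 - 42\right) = \frac{82}{165} - 718 = - \frac{118388}{165}$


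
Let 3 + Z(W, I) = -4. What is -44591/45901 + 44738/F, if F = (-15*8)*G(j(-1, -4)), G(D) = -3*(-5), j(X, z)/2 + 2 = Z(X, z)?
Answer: -1066891369/41310900 ≈ -25.826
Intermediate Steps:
Z(W, I) = -7 (Z(W, I) = -3 - 4 = -7)
j(X, z) = -18 (j(X, z) = -4 + 2*(-7) = -4 - 14 = -18)
G(D) = 15
F = -1800 (F = -15*8*15 = -120*15 = -1800)
-44591/45901 + 44738/F = -44591/45901 + 44738/(-1800) = -44591*1/45901 + 44738*(-1/1800) = -44591/45901 - 22369/900 = -1066891369/41310900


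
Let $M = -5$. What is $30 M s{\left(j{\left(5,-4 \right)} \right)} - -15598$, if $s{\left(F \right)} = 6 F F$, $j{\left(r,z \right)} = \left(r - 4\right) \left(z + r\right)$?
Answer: $14698$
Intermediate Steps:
$j{\left(r,z \right)} = \left(-4 + r\right) \left(r + z\right)$
$s{\left(F \right)} = 6 F^{2}$
$30 M s{\left(j{\left(5,-4 \right)} \right)} - -15598 = 30 \left(-5\right) 6 \left(5^{2} - 20 - -16 + 5 \left(-4\right)\right)^{2} - -15598 = - 150 \cdot 6 \left(25 - 20 + 16 - 20\right)^{2} + 15598 = - 150 \cdot 6 \cdot 1^{2} + 15598 = - 150 \cdot 6 \cdot 1 + 15598 = \left(-150\right) 6 + 15598 = -900 + 15598 = 14698$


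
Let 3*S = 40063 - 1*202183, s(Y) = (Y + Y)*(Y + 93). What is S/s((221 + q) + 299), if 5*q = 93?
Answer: -337750/4252247 ≈ -0.079429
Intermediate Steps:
q = 93/5 (q = (⅕)*93 = 93/5 ≈ 18.600)
s(Y) = 2*Y*(93 + Y) (s(Y) = (2*Y)*(93 + Y) = 2*Y*(93 + Y))
S = -54040 (S = (40063 - 1*202183)/3 = (40063 - 202183)/3 = (⅓)*(-162120) = -54040)
S/s((221 + q) + 299) = -54040*1/(2*(93 + ((221 + 93/5) + 299))*((221 + 93/5) + 299)) = -54040*1/(2*(93 + (1198/5 + 299))*(1198/5 + 299)) = -54040*5/(5386*(93 + 2693/5)) = -54040/(2*(2693/5)*(3158/5)) = -54040/17008988/25 = -54040*25/17008988 = -337750/4252247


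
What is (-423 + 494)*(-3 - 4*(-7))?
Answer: 1775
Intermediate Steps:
(-423 + 494)*(-3 - 4*(-7)) = 71*(-3 + 28) = 71*25 = 1775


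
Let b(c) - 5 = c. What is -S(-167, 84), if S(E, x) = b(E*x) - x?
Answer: 14107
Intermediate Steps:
b(c) = 5 + c
S(E, x) = 5 - x + E*x (S(E, x) = (5 + E*x) - x = 5 - x + E*x)
-S(-167, 84) = -(5 - 1*84 - 167*84) = -(5 - 84 - 14028) = -1*(-14107) = 14107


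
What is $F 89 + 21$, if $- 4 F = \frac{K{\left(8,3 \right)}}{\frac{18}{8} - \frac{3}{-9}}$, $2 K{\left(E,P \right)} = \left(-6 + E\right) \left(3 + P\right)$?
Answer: $- \frac{951}{31} \approx -30.677$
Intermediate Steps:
$K{\left(E,P \right)} = \frac{\left(-6 + E\right) \left(3 + P\right)}{2}$
$F = - \frac{18}{31}$ ($F = - \frac{\left(-9 - 9 + \frac{3}{2} \cdot 8 + \frac{1}{2} \cdot 8 \cdot 3\right) \frac{1}{\frac{18}{8} - \frac{3}{-9}}}{4} = - \frac{\left(-9 - 9 + 12 + 12\right) \frac{1}{18 \cdot \frac{1}{8} - - \frac{1}{3}}}{4} = - \frac{6 \frac{1}{\frac{9}{4} + \frac{1}{3}}}{4} = - \frac{6 \frac{1}{\frac{31}{12}}}{4} = - \frac{6 \cdot \frac{12}{31}}{4} = \left(- \frac{1}{4}\right) \frac{72}{31} = - \frac{18}{31} \approx -0.58065$)
$F 89 + 21 = \left(- \frac{18}{31}\right) 89 + 21 = - \frac{1602}{31} + 21 = - \frac{951}{31}$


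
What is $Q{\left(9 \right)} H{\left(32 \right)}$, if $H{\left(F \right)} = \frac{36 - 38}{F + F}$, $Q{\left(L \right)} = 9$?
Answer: $- \frac{9}{32} \approx -0.28125$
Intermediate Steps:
$H{\left(F \right)} = - \frac{1}{F}$ ($H{\left(F \right)} = - \frac{2}{2 F} = - 2 \frac{1}{2 F} = - \frac{1}{F}$)
$Q{\left(9 \right)} H{\left(32 \right)} = 9 \left(- \frac{1}{32}\right) = - \frac{9}{32}$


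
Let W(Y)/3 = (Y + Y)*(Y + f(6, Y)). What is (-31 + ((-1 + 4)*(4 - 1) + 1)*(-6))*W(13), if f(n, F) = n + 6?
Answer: -177450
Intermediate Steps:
f(n, F) = 6 + n
W(Y) = 6*Y*(12 + Y) (W(Y) = 3*((Y + Y)*(Y + (6 + 6))) = 3*((2*Y)*(Y + 12)) = 3*((2*Y)*(12 + Y)) = 3*(2*Y*(12 + Y)) = 6*Y*(12 + Y))
(-31 + ((-1 + 4)*(4 - 1) + 1)*(-6))*W(13) = (-31 + ((-1 + 4)*(4 - 1) + 1)*(-6))*(6*13*(12 + 13)) = (-31 + (3*3 + 1)*(-6))*(6*13*25) = (-31 + (9 + 1)*(-6))*1950 = (-31 + 10*(-6))*1950 = (-31 - 60)*1950 = -91*1950 = -177450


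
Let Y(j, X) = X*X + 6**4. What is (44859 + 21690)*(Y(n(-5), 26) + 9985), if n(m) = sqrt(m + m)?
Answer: 795726393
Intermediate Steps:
n(m) = sqrt(2)*sqrt(m) (n(m) = sqrt(2*m) = sqrt(2)*sqrt(m))
Y(j, X) = 1296 + X**2 (Y(j, X) = X**2 + 1296 = 1296 + X**2)
(44859 + 21690)*(Y(n(-5), 26) + 9985) = (44859 + 21690)*((1296 + 26**2) + 9985) = 66549*((1296 + 676) + 9985) = 66549*(1972 + 9985) = 66549*11957 = 795726393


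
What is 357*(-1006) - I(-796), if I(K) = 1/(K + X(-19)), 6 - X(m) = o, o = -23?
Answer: -275461913/767 ≈ -3.5914e+5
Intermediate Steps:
X(m) = 29 (X(m) = 6 - 1*(-23) = 6 + 23 = 29)
I(K) = 1/(29 + K) (I(K) = 1/(K + 29) = 1/(29 + K))
357*(-1006) - I(-796) = 357*(-1006) - 1/(29 - 796) = -359142 - 1/(-767) = -359142 - 1*(-1/767) = -359142 + 1/767 = -275461913/767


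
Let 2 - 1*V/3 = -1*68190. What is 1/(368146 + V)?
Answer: 1/572722 ≈ 1.7460e-6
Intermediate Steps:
V = 204576 (V = 6 - (-3)*68190 = 6 - 3*(-68190) = 6 + 204570 = 204576)
1/(368146 + V) = 1/(368146 + 204576) = 1/572722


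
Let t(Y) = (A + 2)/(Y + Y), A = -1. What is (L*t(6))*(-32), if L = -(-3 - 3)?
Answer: -16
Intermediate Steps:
L = 6 (L = -1*(-6) = 6)
t(Y) = 1/(2*Y) (t(Y) = (-1 + 2)/(Y + Y) = 1/(2*Y))
(L*t(6))*(-32) = (6*((½)/6))*(-32) = (6*((½)*(⅙)))*(-32) = (6*(1/12))*(-32) = (½)*(-32) = -16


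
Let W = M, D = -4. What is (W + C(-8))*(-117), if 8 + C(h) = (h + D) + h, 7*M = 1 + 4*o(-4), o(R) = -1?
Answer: 23283/7 ≈ 3326.1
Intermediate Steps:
M = -3/7 (M = (1 + 4*(-1))/7 = (1 - 4)/7 = (⅐)*(-3) = -3/7 ≈ -0.42857)
C(h) = -12 + 2*h (C(h) = -8 + ((h - 4) + h) = -8 + ((-4 + h) + h) = -8 + (-4 + 2*h) = -12 + 2*h)
W = -3/7 ≈ -0.42857
(W + C(-8))*(-117) = (-3/7 + (-12 + 2*(-8)))*(-117) = (-3/7 + (-12 - 16))*(-117) = (-3/7 - 28)*(-117) = -199/7*(-117) = 23283/7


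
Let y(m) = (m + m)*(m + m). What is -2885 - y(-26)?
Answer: -5589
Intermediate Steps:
y(m) = 4*m² (y(m) = (2*m)*(2*m) = 4*m²)
-2885 - y(-26) = -2885 - 4*(-26)² = -2885 - 4*676 = -2885 - 1*2704 = -2885 - 2704 = -5589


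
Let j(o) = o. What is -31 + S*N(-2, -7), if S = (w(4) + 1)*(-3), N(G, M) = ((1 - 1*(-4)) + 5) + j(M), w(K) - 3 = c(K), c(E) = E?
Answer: -103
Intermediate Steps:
w(K) = 3 + K
N(G, M) = 10 + M (N(G, M) = ((1 - 1*(-4)) + 5) + M = ((1 + 4) + 5) + M = (5 + 5) + M = 10 + M)
S = -24 (S = ((3 + 4) + 1)*(-3) = (7 + 1)*(-3) = 8*(-3) = -24)
-31 + S*N(-2, -7) = -31 - 24*(10 - 7) = -31 - 24*3 = -31 - 72 = -103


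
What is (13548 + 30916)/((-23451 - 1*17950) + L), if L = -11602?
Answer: -44464/53003 ≈ -0.83890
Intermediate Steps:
(13548 + 30916)/((-23451 - 1*17950) + L) = (13548 + 30916)/((-23451 - 1*17950) - 11602) = 44464/((-23451 - 17950) - 11602) = 44464/(-41401 - 11602) = 44464/(-53003) = 44464*(-1/53003) = -44464/53003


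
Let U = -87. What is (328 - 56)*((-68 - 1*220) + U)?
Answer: -102000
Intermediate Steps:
(328 - 56)*((-68 - 1*220) + U) = (328 - 56)*((-68 - 1*220) - 87) = 272*((-68 - 220) - 87) = 272*(-288 - 87) = 272*(-375) = -102000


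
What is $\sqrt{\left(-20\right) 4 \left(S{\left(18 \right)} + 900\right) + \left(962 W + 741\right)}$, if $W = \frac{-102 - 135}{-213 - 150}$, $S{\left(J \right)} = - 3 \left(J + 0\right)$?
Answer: $\frac{i \sqrt{8023621}}{11} \approx 257.51 i$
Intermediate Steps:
$S{\left(J \right)} = - 3 J$
$W = \frac{79}{121}$ ($W = - \frac{237}{-363} = \left(-237\right) \left(- \frac{1}{363}\right) = \frac{79}{121} \approx 0.65289$)
$\sqrt{\left(-20\right) 4 \left(S{\left(18 \right)} + 900\right) + \left(962 W + 741\right)} = \sqrt{\left(-20\right) 4 \left(\left(-3\right) 18 + 900\right) + \left(962 \cdot \frac{79}{121} + 741\right)} = \sqrt{- 80 \left(-54 + 900\right) + \left(\frac{75998}{121} + 741\right)} = \sqrt{\left(-80\right) 846 + \frac{165659}{121}} = \sqrt{-67680 + \frac{165659}{121}} = \sqrt{- \frac{8023621}{121}} = \frac{i \sqrt{8023621}}{11}$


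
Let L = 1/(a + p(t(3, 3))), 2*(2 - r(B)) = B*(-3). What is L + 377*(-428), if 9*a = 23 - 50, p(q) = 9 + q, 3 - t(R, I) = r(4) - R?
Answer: -645423/4 ≈ -1.6136e+5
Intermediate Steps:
r(B) = 2 + 3*B/2 (r(B) = 2 - B*(-3)/2 = 2 - (-3)*B/2 = 2 + 3*B/2)
t(R, I) = -5 + R (t(R, I) = 3 - ((2 + (3/2)*4) - R) = 3 - ((2 + 6) - R) = 3 - (8 - R) = 3 + (-8 + R) = -5 + R)
a = -3 (a = (23 - 50)/9 = (⅑)*(-27) = -3)
L = ¼ (L = 1/(-3 + (9 + (-5 + 3))) = 1/(-3 + (9 - 2)) = 1/(-3 + 7) = 1/4 = ¼ ≈ 0.25000)
L + 377*(-428) = ¼ + 377*(-428) = ¼ - 161356 = -645423/4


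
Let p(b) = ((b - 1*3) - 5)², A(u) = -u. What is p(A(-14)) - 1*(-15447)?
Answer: 15483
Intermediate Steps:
p(b) = (-8 + b)² (p(b) = ((b - 3) - 5)² = ((-3 + b) - 5)² = (-8 + b)²)
p(A(-14)) - 1*(-15447) = (-8 - 1*(-14))² - 1*(-15447) = (-8 + 14)² + 15447 = 6² + 15447 = 36 + 15447 = 15483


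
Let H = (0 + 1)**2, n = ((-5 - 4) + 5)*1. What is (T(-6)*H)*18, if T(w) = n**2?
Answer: 288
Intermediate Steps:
n = -4 (n = (-9 + 5)*1 = -4*1 = -4)
H = 1 (H = 1**2 = 1)
T(w) = 16 (T(w) = (-4)**2 = 16)
(T(-6)*H)*18 = (16*1)*18 = 16*18 = 288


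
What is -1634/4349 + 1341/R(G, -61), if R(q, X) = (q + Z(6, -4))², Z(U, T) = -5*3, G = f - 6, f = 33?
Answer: 621857/69584 ≈ 8.9368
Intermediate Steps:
G = 27 (G = 33 - 6 = 27)
Z(U, T) = -15
R(q, X) = (-15 + q)² (R(q, X) = (q - 15)² = (-15 + q)²)
-1634/4349 + 1341/R(G, -61) = -1634/4349 + 1341/((-15 + 27)²) = -1634*1/4349 + 1341/(12²) = -1634/4349 + 1341/144 = -1634/4349 + 1341*(1/144) = -1634/4349 + 149/16 = 621857/69584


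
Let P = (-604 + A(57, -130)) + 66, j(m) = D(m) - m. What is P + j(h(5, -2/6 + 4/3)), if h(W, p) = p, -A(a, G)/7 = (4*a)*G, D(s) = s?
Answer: 206942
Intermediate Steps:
A(a, G) = -28*G*a (A(a, G) = -7*4*a*G = -28*G*a)
j(m) = 0 (j(m) = m - m = 0)
P = 206942 (P = (-604 - 28*(-130)*57) + 66 = (-604 + 207480) + 66 = 206876 + 66 = 206942)
P + j(h(5, -2/6 + 4/3)) = 206942 + 0 = 206942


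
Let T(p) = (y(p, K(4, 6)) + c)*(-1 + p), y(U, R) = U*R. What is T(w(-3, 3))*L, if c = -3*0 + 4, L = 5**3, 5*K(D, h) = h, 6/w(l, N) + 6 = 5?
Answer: 2800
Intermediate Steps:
w(l, N) = -6 (w(l, N) = 6/(-6 + 5) = 6/(-1) = 6*(-1) = -6)
K(D, h) = h/5
L = 125
y(U, R) = R*U
c = 4 (c = 0 + 4 = 4)
T(p) = (-1 + p)*(4 + 6*p/5) (T(p) = (((1/5)*6)*p + 4)*(-1 + p) = (6*p/5 + 4)*(-1 + p) = (4 + 6*p/5)*(-1 + p) = (-1 + p)*(4 + 6*p/5))
T(w(-3, 3))*L = (-4 + (6/5)*(-6)**2 + (14/5)*(-6))*125 = (-4 + (6/5)*36 - 84/5)*125 = (-4 + 216/5 - 84/5)*125 = (112/5)*125 = 2800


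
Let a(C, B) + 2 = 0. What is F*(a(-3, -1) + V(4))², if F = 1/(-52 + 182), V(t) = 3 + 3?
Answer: 8/65 ≈ 0.12308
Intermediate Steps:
a(C, B) = -2 (a(C, B) = -2 + 0 = -2)
V(t) = 6
F = 1/130 ≈ 0.0076923
F*(a(-3, -1) + V(4))² = (-2 + 6)²/130 = (1/130)*4² = (1/130)*16 = 8/65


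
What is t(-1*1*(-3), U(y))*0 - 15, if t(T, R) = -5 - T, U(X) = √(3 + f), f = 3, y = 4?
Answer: -15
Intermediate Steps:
U(X) = √6 (U(X) = √(3 + 3) = √6)
t(-1*1*(-3), U(y))*0 - 15 = (-5 - (-1*1)*(-3))*0 - 15 = (-5 - (-1)*(-3))*0 - 15 = (-5 - 1*3)*0 - 15 = (-5 - 3)*0 - 15 = -8*0 - 15 = 0 - 15 = -15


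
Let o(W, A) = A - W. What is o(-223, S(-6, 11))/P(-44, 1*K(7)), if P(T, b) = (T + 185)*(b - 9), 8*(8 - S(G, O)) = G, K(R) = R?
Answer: -309/376 ≈ -0.82181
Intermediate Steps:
S(G, O) = 8 - G/8
P(T, b) = (-9 + b)*(185 + T) (P(T, b) = (185 + T)*(-9 + b) = (-9 + b)*(185 + T))
o(-223, S(-6, 11))/P(-44, 1*K(7)) = ((8 - 1/8*(-6)) - 1*(-223))/(-1665 - 9*(-44) + 185*(1*7) - 44*7) = ((8 + 3/4) + 223)/(-1665 + 396 + 185*7 - 44*7) = (35/4 + 223)/(-1665 + 396 + 1295 - 308) = (927/4)/(-282) = (927/4)*(-1/282) = -309/376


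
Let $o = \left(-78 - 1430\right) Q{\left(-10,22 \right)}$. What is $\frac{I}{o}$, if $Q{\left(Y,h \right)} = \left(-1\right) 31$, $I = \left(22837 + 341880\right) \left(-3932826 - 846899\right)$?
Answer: $- \frac{1743246962825}{46748} \approx -3.729 \cdot 10^{7}$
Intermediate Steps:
$I = -1743246962825$ ($I = 364717 \left(-4779725\right) = -1743246962825$)
$Q{\left(Y,h \right)} = -31$
$o = 46748$ ($o = \left(-78 - 1430\right) \left(-31\right) = \left(-1508\right) \left(-31\right) = 46748$)
$\frac{I}{o} = - \frac{1743246962825}{46748}$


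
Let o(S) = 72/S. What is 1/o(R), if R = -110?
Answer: -55/36 ≈ -1.5278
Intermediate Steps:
1/o(R) = 1/(72/(-110)) = 1/(72*(-1/110)) = 1/(-36/55) = -55/36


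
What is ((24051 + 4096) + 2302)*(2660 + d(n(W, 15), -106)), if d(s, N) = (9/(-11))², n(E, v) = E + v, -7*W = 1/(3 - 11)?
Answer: 9802781509/121 ≈ 8.1015e+7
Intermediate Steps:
W = 1/56 (W = -1/(7*(3 - 11)) = -⅐/(-8) = -⅐*(-⅛) = 1/56 ≈ 0.017857)
d(s, N) = 81/121 (d(s, N) = (9*(-1/11))² = (-9/11)² = 81/121)
((24051 + 4096) + 2302)*(2660 + d(n(W, 15), -106)) = ((24051 + 4096) + 2302)*(2660 + 81/121) = (28147 + 2302)*(321941/121) = 30449*(321941/121) = 9802781509/121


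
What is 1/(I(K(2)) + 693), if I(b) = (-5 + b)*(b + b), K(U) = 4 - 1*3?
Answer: 1/685 ≈ 0.0014599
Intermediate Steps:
K(U) = 1 (K(U) = 4 - 3 = 1)
I(b) = 2*b*(-5 + b) (I(b) = (-5 + b)*(2*b) = 2*b*(-5 + b))
1/(I(K(2)) + 693) = 1/(2*1*(-5 + 1) + 693) = 1/(2*1*(-4) + 693) = 1/(-8 + 693) = 1/685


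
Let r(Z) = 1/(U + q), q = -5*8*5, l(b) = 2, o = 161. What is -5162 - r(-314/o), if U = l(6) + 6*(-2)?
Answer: -1084019/210 ≈ -5162.0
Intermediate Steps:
U = -10 (U = 2 + 6*(-2) = 2 - 12 = -10)
q = -200 (q = -40*5 = -200)
r(Z) = -1/210 (r(Z) = 1/(-10 - 200) = 1/(-210) = -1/210)
-5162 - r(-314/o) = -5162 - 1*(-1/210) = -5162 + 1/210 = -1084019/210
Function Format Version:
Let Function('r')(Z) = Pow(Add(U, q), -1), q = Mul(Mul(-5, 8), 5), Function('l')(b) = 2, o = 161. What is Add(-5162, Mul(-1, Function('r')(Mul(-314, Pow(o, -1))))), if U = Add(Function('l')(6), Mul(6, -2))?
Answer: Rational(-1084019, 210) ≈ -5162.0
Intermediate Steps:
U = -10 (U = Add(2, Mul(6, -2)) = Add(2, -12) = -10)
q = -200 (q = Mul(-40, 5) = -200)
Function('r')(Z) = Rational(-1, 210) (Function('r')(Z) = Pow(Add(-10, -200), -1) = Pow(-210, -1) = Rational(-1, 210))
Add(-5162, Mul(-1, Function('r')(Mul(-314, Pow(o, -1))))) = Add(-5162, Mul(-1, Rational(-1, 210))) = Add(-5162, Rational(1, 210)) = Rational(-1084019, 210)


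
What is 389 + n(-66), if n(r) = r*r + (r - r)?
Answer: 4745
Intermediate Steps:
n(r) = r² (n(r) = r² + 0 = r²)
389 + n(-66) = 389 + (-66)² = 389 + 4356 = 4745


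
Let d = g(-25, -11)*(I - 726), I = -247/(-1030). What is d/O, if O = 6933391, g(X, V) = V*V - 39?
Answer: -30648853/3570696365 ≈ -0.0085834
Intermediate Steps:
g(X, V) = -39 + V² (g(X, V) = V² - 39 = -39 + V²)
I = 247/1030 (I = -247*(-1/1030) = 247/1030 ≈ 0.23981)
d = -30648853/515 (d = (-39 + (-11)²)*(247/1030 - 726) = (-39 + 121)*(-747533/1030) = 82*(-747533/1030) = -30648853/515 ≈ -59512.)
d/O = -30648853/515/6933391 = -30648853/515*1/6933391 = -30648853/3570696365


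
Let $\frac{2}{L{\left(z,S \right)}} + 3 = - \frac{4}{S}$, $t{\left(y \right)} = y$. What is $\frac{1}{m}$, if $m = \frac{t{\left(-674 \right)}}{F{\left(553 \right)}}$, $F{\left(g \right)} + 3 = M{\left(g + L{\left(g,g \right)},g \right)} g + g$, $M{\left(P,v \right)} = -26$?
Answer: $\frac{6914}{337} \approx 20.516$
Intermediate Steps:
$L{\left(z,S \right)} = \frac{2}{-3 - \frac{4}{S}}$
$F{\left(g \right)} = -3 - 25 g$ ($F{\left(g \right)} = -3 + \left(- 26 g + g\right) = -3 - 25 g$)
$m = \frac{337}{6914}$ ($m = - \frac{674}{-3 - 13825} = - \frac{674}{-13828} = \left(-674\right) \left(- \frac{1}{13828}\right) = \frac{337}{6914} \approx 0.048742$)
$\frac{1}{m} = \frac{1}{\frac{337}{6914}} = \frac{6914}{337}$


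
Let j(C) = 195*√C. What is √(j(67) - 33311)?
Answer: √(-33311 + 195*√67) ≈ 178.09*I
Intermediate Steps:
√(j(67) - 33311) = √(195*√67 - 33311) = √(-33311 + 195*√67)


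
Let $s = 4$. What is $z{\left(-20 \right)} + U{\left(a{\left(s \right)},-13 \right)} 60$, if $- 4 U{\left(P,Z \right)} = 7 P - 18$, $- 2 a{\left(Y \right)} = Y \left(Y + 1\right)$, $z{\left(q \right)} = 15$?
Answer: $1335$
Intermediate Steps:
$a{\left(Y \right)} = - \frac{Y \left(1 + Y\right)}{2}$ ($a{\left(Y \right)} = - \frac{Y \left(Y + 1\right)}{2} = - \frac{Y \left(1 + Y\right)}{2}$)
$U{\left(P,Z \right)} = \frac{9}{2} - \frac{7 P}{4}$ ($U{\left(P,Z \right)} = - \frac{7 P - 18}{4} = - \frac{-18 + 7 P}{4} = \frac{9}{2} - \frac{7 P}{4}$)
$z{\left(-20 \right)} + U{\left(a{\left(s \right)},-13 \right)} 60 = 15 + \left(\frac{9}{2} - \frac{7 \left(\left(- \frac{1}{2}\right) 4 \left(1 + 4\right)\right)}{4}\right) 60 = 15 + \left(\frac{9}{2} - \frac{7 \left(\left(- \frac{1}{2}\right) 4 \cdot 5\right)}{4}\right) 60 = 15 + \left(\frac{9}{2} - - \frac{35}{2}\right) 60 = 15 + \left(\frac{9}{2} + \frac{35}{2}\right) 60 = 15 + 22 \cdot 60 = 15 + 1320 = 1335$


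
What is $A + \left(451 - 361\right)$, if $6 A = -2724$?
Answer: $-364$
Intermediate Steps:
$A = -454$ ($A = \frac{1}{6} \left(-2724\right) = -454$)
$A + \left(451 - 361\right) = -454 + \left(451 - 361\right) = -454 + 90 = -364$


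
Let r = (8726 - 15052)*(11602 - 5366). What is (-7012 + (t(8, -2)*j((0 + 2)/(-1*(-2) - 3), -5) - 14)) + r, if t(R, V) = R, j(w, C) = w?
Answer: -39455978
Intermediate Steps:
r = -39448936 (r = -6326*6236 = -39448936)
(-7012 + (t(8, -2)*j((0 + 2)/(-1*(-2) - 3), -5) - 14)) + r = (-7012 + (8*((0 + 2)/(-1*(-2) - 3)) - 14)) - 39448936 = (-7012 + (8*(2/(2 - 3)) - 14)) - 39448936 = (-7012 + (8*(2/(-1)) - 14)) - 39448936 = (-7012 + (8*(2*(-1)) - 14)) - 39448936 = (-7012 + (8*(-2) - 14)) - 39448936 = (-7012 + (-16 - 14)) - 39448936 = (-7012 - 30) - 39448936 = -7042 - 39448936 = -39455978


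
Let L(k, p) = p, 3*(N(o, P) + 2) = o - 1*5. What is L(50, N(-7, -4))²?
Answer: 36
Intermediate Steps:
N(o, P) = -11/3 + o/3 (N(o, P) = -2 + (o - 1*5)/3 = -2 + (o - 5)/3 = -2 + (-5 + o)/3 = -2 + (-5/3 + o/3) = -11/3 + o/3)
L(50, N(-7, -4))² = (-11/3 + (⅓)*(-7))² = (-11/3 - 7/3)² = (-6)² = 36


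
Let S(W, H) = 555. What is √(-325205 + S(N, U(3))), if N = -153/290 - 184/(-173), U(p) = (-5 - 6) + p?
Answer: 5*I*√12986 ≈ 569.78*I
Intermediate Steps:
U(p) = -11 + p
N = 26891/50170 (N = -153*1/290 - 184*(-1/173) = -153/290 + 184/173 = 26891/50170 ≈ 0.53600)
√(-325205 + S(N, U(3))) = √(-325205 + 555) = √(-324650) = 5*I*√12986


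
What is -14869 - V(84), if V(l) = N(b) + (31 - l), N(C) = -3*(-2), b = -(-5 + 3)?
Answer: -14822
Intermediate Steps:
b = 2 (b = -1*(-2) = 2)
N(C) = 6
V(l) = 37 - l (V(l) = 6 + (31 - l) = 37 - l)
-14869 - V(84) = -14869 - (37 - 1*84) = -14869 - (37 - 84) = -14869 - 1*(-47) = -14869 + 47 = -14822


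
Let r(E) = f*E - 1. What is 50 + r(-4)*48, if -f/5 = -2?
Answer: -1918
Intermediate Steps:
f = 10 (f = -5*(-2) = 10)
r(E) = -1 + 10*E (r(E) = 10*E - 1 = -1 + 10*E)
50 + r(-4)*48 = 50 + (-1 + 10*(-4))*48 = 50 + (-1 - 40)*48 = 50 - 41*48 = 50 - 1968 = -1918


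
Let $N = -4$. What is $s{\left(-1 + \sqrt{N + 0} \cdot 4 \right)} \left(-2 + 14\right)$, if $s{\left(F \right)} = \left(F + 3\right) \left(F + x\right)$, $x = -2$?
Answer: $-840 - 96 i \approx -840.0 - 96.0 i$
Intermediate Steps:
$s{\left(F \right)} = \left(-2 + F\right) \left(3 + F\right)$ ($s{\left(F \right)} = \left(F + 3\right) \left(F - 2\right) = \left(3 + F\right) \left(-2 + F\right) = \left(-2 + F\right) \left(3 + F\right)$)
$s{\left(-1 + \sqrt{N + 0} \cdot 4 \right)} \left(-2 + 14\right) = \left(-6 - \left(1 - \sqrt{-4 + 0} \cdot 4\right) + \left(-1 + \sqrt{-4 + 0} \cdot 4\right)^{2}\right) \left(-2 + 14\right) = \left(-6 - \left(1 - \sqrt{-4} \cdot 4\right) + \left(-1 + \sqrt{-4} \cdot 4\right)^{2}\right) 12 = \left(-6 - \left(1 - 2 i 4\right) + \left(-1 + 2 i 4\right)^{2}\right) 12 = \left(-6 - \left(1 - 8 i\right) + \left(-1 + 8 i\right)^{2}\right) 12 = \left(-7 + \left(-1 + 8 i\right)^{2} + 8 i\right) 12 = -84 + 12 \left(-1 + 8 i\right)^{2} + 96 i$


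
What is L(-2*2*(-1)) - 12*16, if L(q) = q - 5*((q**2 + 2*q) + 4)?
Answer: -328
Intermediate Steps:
L(q) = -20 - 9*q - 5*q**2 (L(q) = q - 5*(4 + q**2 + 2*q) = q + (-20 - 10*q - 5*q**2) = -20 - 9*q - 5*q**2)
L(-2*2*(-1)) - 12*16 = (-20 - 9*(-2*2)*(-1) - 5*(-2*2*(-1))**2) - 12*16 = (-20 - (-36)*(-1) - 5*(-4*(-1))**2) - 192 = (-20 - 9*4 - 5*4**2) - 192 = (-20 - 36 - 5*16) - 192 = (-20 - 36 - 80) - 192 = -136 - 192 = -328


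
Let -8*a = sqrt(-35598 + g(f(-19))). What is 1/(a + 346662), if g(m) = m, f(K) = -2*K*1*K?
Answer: 693324/240349085623 + I*sqrt(2270)/240349085623 ≈ 2.8847e-6 + 1.9823e-10*I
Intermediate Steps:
f(K) = -2*K**2 (f(K) = -2*K*K = -2*K**2)
a = -I*sqrt(2270)/2 (a = -sqrt(-35598 - 2*(-19)**2)/8 = -sqrt(-35598 - 2*361)/8 = -sqrt(-35598 - 722)/8 = -I*sqrt(2270)/2 ≈ -23.822*I)
1/(a + 346662) = 1/(-I*sqrt(2270)/2 + 346662) = 1/(346662 - I*sqrt(2270)/2)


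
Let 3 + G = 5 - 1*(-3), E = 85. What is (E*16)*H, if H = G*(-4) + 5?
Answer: -20400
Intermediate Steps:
G = 5 (G = -3 + (5 - 1*(-3)) = -3 + (5 + 3) = -3 + 8 = 5)
H = -15 (H = 5*(-4) + 5 = -20 + 5 = -15)
(E*16)*H = (85*16)*(-15) = 1360*(-15) = -20400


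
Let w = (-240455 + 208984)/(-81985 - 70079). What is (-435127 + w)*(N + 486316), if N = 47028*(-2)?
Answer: -589879880657155/3456 ≈ -1.7068e+11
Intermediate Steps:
N = -94056
w = 2861/13824 (w = -31471/(-152064) = -31471*(-1/152064) = 2861/13824 ≈ 0.20696)
(-435127 + w)*(N + 486316) = (-435127 + 2861/13824)*(-94056 + 486316) = -6015192787/13824*392260 = -589879880657155/3456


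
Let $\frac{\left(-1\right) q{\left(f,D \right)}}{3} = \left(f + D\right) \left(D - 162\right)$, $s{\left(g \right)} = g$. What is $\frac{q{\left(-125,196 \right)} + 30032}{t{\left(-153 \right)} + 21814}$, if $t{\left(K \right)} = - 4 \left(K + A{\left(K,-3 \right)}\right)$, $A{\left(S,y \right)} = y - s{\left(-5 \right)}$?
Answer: $\frac{11395}{11209} \approx 1.0166$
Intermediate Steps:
$A{\left(S,y \right)} = 5 + y$ ($A{\left(S,y \right)} = y - -5 = y + 5 = 5 + y$)
$t{\left(K \right)} = -8 - 4 K$ ($t{\left(K \right)} = - 4 \left(K + \left(5 - 3\right)\right) = - 4 \left(K + 2\right) = - 4 \left(2 + K\right) = -8 - 4 K$)
$q{\left(f,D \right)} = - 3 \left(-162 + D\right) \left(D + f\right)$ ($q{\left(f,D \right)} = - 3 \left(f + D\right) \left(D - 162\right) = - 3 \left(D + f\right) \left(-162 + D\right) = - 3 \left(-162 + D\right) \left(D + f\right)$)
$\frac{q{\left(-125,196 \right)} + 30032}{t{\left(-153 \right)} + 21814} = \frac{\left(- 3 \cdot 196^{2} + 486 \cdot 196 + 486 \left(-125\right) - 588 \left(-125\right)\right) + 30032}{\left(-8 - -612\right) + 21814} = \frac{\left(\left(-3\right) 38416 + 95256 - 60750 + 73500\right) + 30032}{\left(-8 + 612\right) + 21814} = \frac{\left(-115248 + 95256 - 60750 + 73500\right) + 30032}{604 + 21814} = \frac{-7242 + 30032}{22418} = 22790 \cdot \frac{1}{22418} = \frac{11395}{11209}$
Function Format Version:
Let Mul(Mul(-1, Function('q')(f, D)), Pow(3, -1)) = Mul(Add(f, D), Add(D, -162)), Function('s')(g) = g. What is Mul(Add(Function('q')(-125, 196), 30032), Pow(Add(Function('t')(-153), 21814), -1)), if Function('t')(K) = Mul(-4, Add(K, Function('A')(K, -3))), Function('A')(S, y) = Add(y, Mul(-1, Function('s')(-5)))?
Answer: Rational(11395, 11209) ≈ 1.0166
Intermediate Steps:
Function('A')(S, y) = Add(5, y) (Function('A')(S, y) = Add(y, Mul(-1, -5)) = Add(y, 5) = Add(5, y))
Function('t')(K) = Add(-8, Mul(-4, K)) (Function('t')(K) = Mul(-4, Add(K, Add(5, -3))) = Mul(-4, Add(K, 2)) = Mul(-4, Add(2, K)) = Add(-8, Mul(-4, K)))
Function('q')(f, D) = Mul(-3, Add(-162, D), Add(D, f)) (Function('q')(f, D) = Mul(-3, Mul(Add(f, D), Add(D, -162))) = Mul(-3, Mul(Add(D, f), Add(-162, D))) = Mul(-3, Mul(Add(-162, D), Add(D, f))) = Mul(-3, Add(-162, D), Add(D, f)))
Mul(Add(Function('q')(-125, 196), 30032), Pow(Add(Function('t')(-153), 21814), -1)) = Mul(Add(Add(Mul(-3, Pow(196, 2)), Mul(486, 196), Mul(486, -125), Mul(-3, 196, -125)), 30032), Pow(Add(Add(-8, Mul(-4, -153)), 21814), -1)) = Mul(Add(Add(Mul(-3, 38416), 95256, -60750, 73500), 30032), Pow(Add(Add(-8, 612), 21814), -1)) = Mul(Add(Add(-115248, 95256, -60750, 73500), 30032), Pow(Add(604, 21814), -1)) = Mul(Add(-7242, 30032), Pow(22418, -1)) = Mul(22790, Rational(1, 22418)) = Rational(11395, 11209)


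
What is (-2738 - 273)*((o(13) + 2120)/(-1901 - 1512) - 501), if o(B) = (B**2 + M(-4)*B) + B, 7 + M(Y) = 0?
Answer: 5155205364/3413 ≈ 1.5105e+6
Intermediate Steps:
M(Y) = -7 (M(Y) = -7 + 0 = -7)
o(B) = B**2 - 6*B (o(B) = (B**2 - 7*B) + B = B**2 - 6*B)
(-2738 - 273)*((o(13) + 2120)/(-1901 - 1512) - 501) = (-2738 - 273)*((13*(-6 + 13) + 2120)/(-1901 - 1512) - 501) = -3011*((13*7 + 2120)/(-3413) - 501) = -3011*((91 + 2120)*(-1/3413) - 501) = -3011*(2211*(-1/3413) - 501) = -3011*(-2211/3413 - 501) = -3011*(-1712124/3413) = 5155205364/3413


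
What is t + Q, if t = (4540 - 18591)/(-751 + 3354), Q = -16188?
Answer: -42151415/2603 ≈ -16193.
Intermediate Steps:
t = -14051/2603 ≈ -5.3980
t + Q = -14051/2603 - 16188 = -42151415/2603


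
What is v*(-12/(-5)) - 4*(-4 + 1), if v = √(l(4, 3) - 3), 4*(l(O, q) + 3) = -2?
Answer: 12 + 6*I*√26/5 ≈ 12.0 + 6.1188*I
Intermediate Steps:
l(O, q) = -7/2 (l(O, q) = -3 + (¼)*(-2) = -3 - ½ = -7/2)
v = I*√26/2 (v = √(-7/2 - 3) = √(-13/2) = I*√26/2 ≈ 2.5495*I)
v*(-12/(-5)) - 4*(-4 + 1) = (I*√26/2)*(-12/(-5)) - 4*(-4 + 1) = (I*√26/2)*(-12*(-⅕)) - 4*(-3) = (I*√26/2)*(12/5) + 12 = 6*I*√26/5 + 12 = 12 + 6*I*√26/5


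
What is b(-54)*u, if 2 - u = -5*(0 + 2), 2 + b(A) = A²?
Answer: 34968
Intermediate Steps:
b(A) = -2 + A²
u = 12 (u = 2 - (-5)*(0 + 2) = 2 - (-5)*2 = 2 - 1*(-10) = 2 + 10 = 12)
b(-54)*u = (-2 + (-54)²)*12 = (-2 + 2916)*12 = 2914*12 = 34968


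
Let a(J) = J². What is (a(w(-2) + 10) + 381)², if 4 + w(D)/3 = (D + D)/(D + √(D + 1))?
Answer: 91606033/625 + 6435744*I/625 ≈ 1.4657e+5 + 10297.0*I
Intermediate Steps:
w(D) = -12 + 6*D/(D + √(1 + D)) (w(D) = -12 + 3*((D + D)/(D + √(D + 1))) = -12 + 3*((2*D)/(D + √(1 + D))) = -12 + 3*(2*D/(D + √(1 + D))) = -12 + 6*D/(D + √(1 + D)))
(a(w(-2) + 10) + 381)² = ((6*(-1*(-2) - 2*√(1 - 2))/(-2 + √(1 - 2)) + 10)² + 381)² = ((6*(2 - 2*I)/(-2 + √(-1)) + 10)² + 381)² = ((6*(2 - 2*I)/(-2 + I) + 10)² + 381)² = ((6*((-2 - I)/5)*(2 - 2*I) + 10)² + 381)² = ((6*(-2 - I)*(2 - 2*I)/5 + 10)² + 381)² = ((10 + 6*(-2 - I)*(2 - 2*I)/5)² + 381)² = (381 + (10 + 6*(-2 - I)*(2 - 2*I)/5)²)²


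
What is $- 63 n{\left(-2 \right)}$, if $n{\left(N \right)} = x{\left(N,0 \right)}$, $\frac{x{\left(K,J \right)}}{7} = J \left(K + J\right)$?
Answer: $0$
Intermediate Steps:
$x{\left(K,J \right)} = 7 J \left(J + K\right)$ ($x{\left(K,J \right)} = 7 J \left(K + J\right) = 7 J \left(J + K\right)$)
$n{\left(N \right)} = 0$ ($n{\left(N \right)} = 7 \cdot 0 \left(0 + N\right) = 7 \cdot 0 N = 0$)
$- 63 n{\left(-2 \right)} = \left(-63\right) 0 = 0$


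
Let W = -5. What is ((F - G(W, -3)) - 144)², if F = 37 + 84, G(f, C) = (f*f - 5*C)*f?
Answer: 31329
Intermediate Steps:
G(f, C) = f*(f² - 5*C) (G(f, C) = (f² - 5*C)*f = f*(f² - 5*C))
F = 121
((F - G(W, -3)) - 144)² = ((121 - (-5)*((-5)² - 5*(-3))) - 144)² = ((121 - (-5)*(25 + 15)) - 144)² = ((121 - (-5)*40) - 144)² = ((121 - 1*(-200)) - 144)² = ((121 + 200) - 144)² = (321 - 144)² = 177² = 31329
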